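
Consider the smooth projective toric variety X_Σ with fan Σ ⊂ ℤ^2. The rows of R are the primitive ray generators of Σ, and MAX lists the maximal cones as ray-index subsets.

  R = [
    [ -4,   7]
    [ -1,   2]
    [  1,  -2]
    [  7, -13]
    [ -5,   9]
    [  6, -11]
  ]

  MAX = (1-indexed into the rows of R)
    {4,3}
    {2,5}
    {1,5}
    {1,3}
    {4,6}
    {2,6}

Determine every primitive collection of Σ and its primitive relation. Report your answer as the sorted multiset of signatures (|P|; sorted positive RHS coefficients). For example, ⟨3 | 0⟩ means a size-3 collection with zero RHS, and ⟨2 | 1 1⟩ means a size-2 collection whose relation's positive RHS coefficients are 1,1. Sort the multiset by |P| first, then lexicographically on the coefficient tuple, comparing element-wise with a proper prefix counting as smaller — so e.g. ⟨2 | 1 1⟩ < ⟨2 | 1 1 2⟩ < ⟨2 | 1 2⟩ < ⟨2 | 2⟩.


|primitive collections| = 9. Relations:

  {2,3}:  v_{2} + v_{3} = 0  so sig = ⟨2 | 0⟩
  {1,2}:  v_{1} + v_{2} = v_{5}  so sig = ⟨2 | 1⟩
  {2,4}:  v_{2} + v_{4} = v_{6}  so sig = ⟨2 | 1⟩
  {3,5}:  v_{3} + v_{5} = v_{1}  so sig = ⟨2 | 1⟩
  {3,6}:  v_{3} + v_{6} = v_{4}  so sig = ⟨2 | 1⟩
  {5,6}:  v_{5} + v_{6} = v_{3}  so sig = ⟨2 | 1⟩
  {1,6}:  v_{1} + v_{6} = 2·v_{3}  so sig = ⟨2 | 2⟩
  {4,5}:  v_{4} + v_{5} = 2·v_{3}  so sig = ⟨2 | 2⟩
  {1,4}:  v_{1} + v_{4} = 3·v_{3}  so sig = ⟨2 | 3⟩

Hence PRS(X_Σ) =
{ ⟨2 | 0⟩,  ⟨2 | 1⟩ ×5,  ⟨2 | 2⟩ ×2,  ⟨2 | 3⟩ }


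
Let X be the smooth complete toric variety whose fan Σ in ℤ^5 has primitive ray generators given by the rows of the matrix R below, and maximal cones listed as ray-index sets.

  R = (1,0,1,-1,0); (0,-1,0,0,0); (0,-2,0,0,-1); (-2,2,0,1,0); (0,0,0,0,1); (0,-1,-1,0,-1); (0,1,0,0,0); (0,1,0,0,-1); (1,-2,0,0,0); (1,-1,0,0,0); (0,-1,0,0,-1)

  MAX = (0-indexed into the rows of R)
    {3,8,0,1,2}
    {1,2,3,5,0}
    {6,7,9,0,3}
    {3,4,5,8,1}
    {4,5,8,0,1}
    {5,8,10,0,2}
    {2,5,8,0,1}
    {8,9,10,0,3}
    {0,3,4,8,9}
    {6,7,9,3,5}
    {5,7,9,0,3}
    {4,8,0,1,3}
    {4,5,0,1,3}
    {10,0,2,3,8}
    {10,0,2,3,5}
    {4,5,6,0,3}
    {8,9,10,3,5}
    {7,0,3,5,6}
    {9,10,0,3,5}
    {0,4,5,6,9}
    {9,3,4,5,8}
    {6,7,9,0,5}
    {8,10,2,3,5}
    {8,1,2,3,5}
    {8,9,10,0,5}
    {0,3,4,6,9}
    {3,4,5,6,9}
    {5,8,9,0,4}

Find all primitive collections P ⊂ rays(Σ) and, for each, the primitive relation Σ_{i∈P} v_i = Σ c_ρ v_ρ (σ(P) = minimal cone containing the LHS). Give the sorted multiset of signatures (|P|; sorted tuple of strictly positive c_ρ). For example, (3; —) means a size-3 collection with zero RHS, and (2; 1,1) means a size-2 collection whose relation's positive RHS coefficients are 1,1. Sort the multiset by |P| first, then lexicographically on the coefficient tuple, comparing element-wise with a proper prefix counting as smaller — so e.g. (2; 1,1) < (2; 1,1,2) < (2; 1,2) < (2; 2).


Δ(Σ) — 11 vertices, 17 min non-faces:

  • {1,6}:  v_{1} + v_{6} = 0  ⟹  sig = (2; —)
  • {1,9}:  v_{1} + v_{9} = v_{8}  ⟹  sig = (2; 1)
  • {1,10}:  v_{1} + v_{10} = v_{2}  ⟹  sig = (2; 1)
  • {2,6}:  v_{2} + v_{6} = v_{10}  ⟹  sig = (2; 1)
  • {4,7}:  v_{4} + v_{7} = v_{6}  ⟹  sig = (2; 1)
  • {4,10}:  v_{4} + v_{10} = v_{1}  ⟹  sig = (2; 1)
  • {6,8}:  v_{6} + v_{8} = v_{9}  ⟹  sig = (2; 1)
  • {2,9}:  v_{2} + v_{9} = v_{8} + v_{10}  ⟹  sig = (2; 1,1)
  • {1,7}:  v_{1} + v_{7} = v_{0} + v_{3} + v_{5} + v_{9}  ⟹  sig = (2; 1,1,1,1)
  • {6,10}:  v_{6} + v_{10} = v_{0} + v_{3} + v_{5} + v_{9}  ⟹  sig = (2; 1,1,1,1)
  • {2,7}:  v_{2} + v_{7} = v_{0} + v_{3} + v_{5} + v_{9} + v_{10}  ⟹  sig = (2; 1,1,1,1,1)
  • {7,8}:  v_{7} + v_{8} = v_{0} + v_{3} + v_{5} + 2·v_{9}  ⟹  sig = (2; 1,1,1,2)
  • {2,4}:  v_{2} + v_{4} = 2·v_{1}  ⟹  sig = (2; 2)
  • {7,10}:  v_{7} + v_{10} = 2·v_{0} + 2·v_{3} + 2·v_{5} + 2·v_{9}  ⟹  sig = (2; 2,2,2,2)
  • {0,3,5,8}:  v_{0} + v_{3} + v_{5} + v_{8} = v_{10}  ⟹  sig = (4; 1)
  • {0,3,4,5,9}:  v_{0} + v_{3} + v_{4} + v_{5} + v_{9} = 0  ⟹  sig = (5; —)
  • {0,3,5,6,9}:  v_{0} + v_{3} + v_{5} + v_{6} + v_{9} = v_{7}  ⟹  sig = (5; 1)

so the primitive-relation signature multiset is
[(2; —), (2; 1), (2; 1), (2; 1), (2; 1), (2; 1), (2; 1), (2; 1,1), (2; 1,1,1,1), (2; 1,1,1,1), (2; 1,1,1,1,1), (2; 1,1,1,2), (2; 2), (2; 2,2,2,2), (4; 1), (5; —), (5; 1)]


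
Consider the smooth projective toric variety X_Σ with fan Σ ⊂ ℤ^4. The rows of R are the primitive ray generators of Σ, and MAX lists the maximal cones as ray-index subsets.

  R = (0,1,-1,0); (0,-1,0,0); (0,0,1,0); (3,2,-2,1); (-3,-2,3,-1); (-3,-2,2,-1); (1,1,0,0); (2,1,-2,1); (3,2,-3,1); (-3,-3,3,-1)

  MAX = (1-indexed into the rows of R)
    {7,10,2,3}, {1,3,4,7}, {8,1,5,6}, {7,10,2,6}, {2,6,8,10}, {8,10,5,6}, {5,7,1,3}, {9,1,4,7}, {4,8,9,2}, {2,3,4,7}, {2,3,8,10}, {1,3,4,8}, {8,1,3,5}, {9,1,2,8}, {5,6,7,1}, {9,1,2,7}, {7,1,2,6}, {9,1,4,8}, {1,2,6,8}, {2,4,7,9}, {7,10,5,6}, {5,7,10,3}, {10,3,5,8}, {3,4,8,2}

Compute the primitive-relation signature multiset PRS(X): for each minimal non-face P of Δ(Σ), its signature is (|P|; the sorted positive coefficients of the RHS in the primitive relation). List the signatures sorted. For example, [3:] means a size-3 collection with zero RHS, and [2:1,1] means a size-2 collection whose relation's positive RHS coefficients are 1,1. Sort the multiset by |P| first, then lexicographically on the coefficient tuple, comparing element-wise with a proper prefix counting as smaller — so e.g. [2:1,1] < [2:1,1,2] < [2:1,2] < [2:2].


13 minimal non-faces of Δ(Σ) (on 10 rays):

  {4,6}:  v_{4} + v_{6} = 0  ⟹  sig = [2:]
  {5,9}:  v_{5} + v_{9} = 0  ⟹  sig = [2:]
  {1,10}:  v_{1} + v_{10} = v_{6}  ⟹  sig = [2:1]
  {2,5}:  v_{2} + v_{5} = v_{10}  ⟹  sig = [2:1]
  {3,6}:  v_{3} + v_{6} = v_{5}  ⟹  sig = [2:1]
  {3,9}:  v_{3} + v_{9} = v_{4}  ⟹  sig = [2:1]
  {4,5}:  v_{4} + v_{5} = v_{3}  ⟹  sig = [2:1]
  {7,8}:  v_{7} + v_{8} = v_{4}  ⟹  sig = [2:1]
  {9,10}:  v_{9} + v_{10} = v_{2}  ⟹  sig = [2:1]
  {4,10}:  v_{4} + v_{10} = v_{2} + v_{3}  ⟹  sig = [2:1,1]
  {6,9}:  v_{6} + v_{9} = v_{1} + v_{2}  ⟹  sig = [2:1,1]
  {1,2,3}:  v_{1} + v_{2} + v_{3} = 0  ⟹  sig = [3:]
  {1,2,4}:  v_{1} + v_{2} + v_{4} = v_{9}  ⟹  sig = [3:1]

Sorted signature multiset PRS(X):
[[2:], [2:], [2:1], [2:1], [2:1], [2:1], [2:1], [2:1], [2:1], [2:1,1], [2:1,1], [3:], [3:1]]


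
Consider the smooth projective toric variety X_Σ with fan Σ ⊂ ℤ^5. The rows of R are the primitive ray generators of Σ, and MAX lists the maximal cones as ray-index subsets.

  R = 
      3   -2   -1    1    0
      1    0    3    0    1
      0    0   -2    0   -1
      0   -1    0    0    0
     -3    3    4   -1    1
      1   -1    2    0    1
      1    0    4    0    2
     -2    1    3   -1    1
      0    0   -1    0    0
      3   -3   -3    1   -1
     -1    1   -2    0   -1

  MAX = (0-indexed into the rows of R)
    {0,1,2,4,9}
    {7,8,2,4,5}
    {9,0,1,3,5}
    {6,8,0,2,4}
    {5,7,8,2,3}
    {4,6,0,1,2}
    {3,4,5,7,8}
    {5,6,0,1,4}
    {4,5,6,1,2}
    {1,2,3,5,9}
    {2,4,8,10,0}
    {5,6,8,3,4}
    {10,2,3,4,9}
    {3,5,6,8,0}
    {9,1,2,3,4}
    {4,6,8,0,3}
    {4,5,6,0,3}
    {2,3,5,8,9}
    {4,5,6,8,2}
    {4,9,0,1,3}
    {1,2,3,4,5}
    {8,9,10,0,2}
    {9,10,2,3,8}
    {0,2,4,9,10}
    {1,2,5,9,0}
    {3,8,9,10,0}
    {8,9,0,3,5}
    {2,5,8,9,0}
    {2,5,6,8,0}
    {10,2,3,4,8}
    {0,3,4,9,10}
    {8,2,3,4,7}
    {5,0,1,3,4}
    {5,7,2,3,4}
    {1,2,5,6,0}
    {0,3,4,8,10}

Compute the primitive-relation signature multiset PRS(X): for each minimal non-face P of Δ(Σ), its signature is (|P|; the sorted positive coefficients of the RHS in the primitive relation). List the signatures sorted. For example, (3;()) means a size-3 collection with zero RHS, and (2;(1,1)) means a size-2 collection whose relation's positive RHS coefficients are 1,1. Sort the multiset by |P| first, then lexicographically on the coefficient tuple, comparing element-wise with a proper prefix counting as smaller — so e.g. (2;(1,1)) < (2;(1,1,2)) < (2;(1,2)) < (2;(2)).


18 minimal non-faces of Δ(Σ) (on 11 rays):

  P={5,10}:  v_{5} + v_{10} = 0  ⇒ sig = (2;())
  P={0,7}:  v_{0} + v_{7} = v_{5}  ⇒ sig = (2;(1))
  P={1,8}:  v_{1} + v_{8} = v_{2} + v_{6}  ⇒ sig = (2;(1,1))
  P={6,9}:  v_{6} + v_{9} = v_{0} + v_{5}  ⇒ sig = (2;(1,1))
  P={1,10}:  v_{1} + v_{10} = v_{0} + v_{2} + v_{4}  ⇒ sig = (2;(1,1,1))
  P={6,10}:  v_{6} + v_{10} = v_{0} + v_{4} + v_{8}  ⇒ sig = (2;(1,1,1))
  P={7,9}:  v_{7} + v_{9} = v_{2} + v_{3} + v_{5}  ⇒ sig = (2;(1,1,1))
  P={7,10}:  v_{7} + v_{10} = v_{2} + v_{3} + v_{4} + v_{8}  ⇒ sig = (2;(1,1,1,1))
  P={1,7}:  v_{1} + v_{7} = v_{2} + v_{4} + 2·v_{5}  ⇒ sig = (2;(1,1,2))
  P={6,7}:  v_{6} + v_{7} = v_{4} + 2·v_{5} + v_{8}  ⇒ sig = (2;(1,1,2))
  P={4,8,9}:  v_{4} + v_{8} + v_{9} = 0  ⇒ sig = (3;())
  P={0,2,3}:  v_{0} + v_{2} + v_{3} = v_{9}  ⇒ sig = (3;(1))
  P={2,3,6}:  v_{2} + v_{3} + v_{6} = v_{5}  ⇒ sig = (3;(1))
  P={4,5,9}:  v_{4} + v_{5} + v_{9} = v_{1} + v_{3}  ⇒ sig = (3;(1,1))
  P={1,3,6}:  v_{1} + v_{3} + v_{6} = v_{0} + v_{4} + 2·v_{5}  ⇒ sig = (3;(1,1,2))
  P={0,2,4,5}:  v_{0} + v_{2} + v_{4} + v_{5} = v_{1}  ⇒ sig = (4;(1))
  P={0,4,5,8}:  v_{0} + v_{4} + v_{5} + v_{8} = v_{6}  ⇒ sig = (4;(1))
  P={2,3,4,5,8}:  v_{2} + v_{3} + v_{4} + v_{5} + v_{8} = v_{7}  ⇒ sig = (5;(1))

so the primitive-relation signature multiset is
[(2;()), (2;(1)), (2;(1,1)), (2;(1,1)), (2;(1,1,1)), (2;(1,1,1)), (2;(1,1,1)), (2;(1,1,1,1)), (2;(1,1,2)), (2;(1,1,2)), (3;()), (3;(1)), (3;(1)), (3;(1,1)), (3;(1,1,2)), (4;(1)), (4;(1)), (5;(1))]


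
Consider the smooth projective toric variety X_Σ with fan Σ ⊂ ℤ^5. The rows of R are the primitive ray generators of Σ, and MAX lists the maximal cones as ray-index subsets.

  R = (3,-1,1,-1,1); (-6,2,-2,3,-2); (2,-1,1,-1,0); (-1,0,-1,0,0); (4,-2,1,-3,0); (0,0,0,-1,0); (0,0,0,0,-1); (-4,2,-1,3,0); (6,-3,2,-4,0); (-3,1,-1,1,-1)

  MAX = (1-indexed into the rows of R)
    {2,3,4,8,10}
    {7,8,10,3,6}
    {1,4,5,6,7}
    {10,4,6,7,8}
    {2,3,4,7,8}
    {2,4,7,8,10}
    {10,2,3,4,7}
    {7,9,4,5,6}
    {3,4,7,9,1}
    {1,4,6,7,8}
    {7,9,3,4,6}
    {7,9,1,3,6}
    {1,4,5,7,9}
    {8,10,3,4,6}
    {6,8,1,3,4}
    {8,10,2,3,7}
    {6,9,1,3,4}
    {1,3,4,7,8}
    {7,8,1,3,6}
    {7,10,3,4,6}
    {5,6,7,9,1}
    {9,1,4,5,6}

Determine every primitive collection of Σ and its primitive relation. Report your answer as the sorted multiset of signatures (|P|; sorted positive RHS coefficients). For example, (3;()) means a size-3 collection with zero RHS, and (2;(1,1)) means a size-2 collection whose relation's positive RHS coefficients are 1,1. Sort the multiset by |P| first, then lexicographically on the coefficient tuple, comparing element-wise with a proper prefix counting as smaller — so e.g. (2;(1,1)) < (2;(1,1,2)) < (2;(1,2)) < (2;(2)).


Minimal non-faces — 14 found among 10 rays, 22 max cones:

  • {1,10}:  v_{1} + v_{10} = 0  →  sig = (2;())
  • {5,8}:  v_{5} + v_{8} = 0  →  sig = (2;())
  • {3,5}:  v_{3} + v_{5} = v_{9}  →  sig = (2;(1))
  • {8,9}:  v_{8} + v_{9} = v_{3}  →  sig = (2;(1))
  • {1,2}:  v_{1} + v_{2} = v_{3} + v_{4} + v_{7} + v_{8}  →  sig = (2;(1,1,1,1))
  • {2,5}:  v_{2} + v_{5} = v_{3} + v_{4} + v_{7} + v_{10}  →  sig = (2;(1,1,1,1))
  • {5,10}:  v_{5} + v_{10} = v_{3} + v_{4} + v_{6} + v_{7}  →  sig = (2;(1,1,1,1))
  • {2,9}:  v_{2} + v_{9} = 2·v_{3} + v_{4} + v_{7} + v_{10}  →  sig = (2;(1,1,1,2))
  • {9,10}:  v_{9} + v_{10} = 2·v_{3} + v_{4} + v_{6} + v_{7}  →  sig = (2;(1,1,1,2))
  • {2,6}:  v_{2} + v_{6} = 2·v_{10}  →  sig = (2;(2))
  • {1,3,4,6,7}:  v_{1} + v_{3} + v_{4} + v_{6} + v_{7} = v_{5}  →  sig = (5;(1))
  • {3,4,6,7,8}:  v_{3} + v_{4} + v_{6} + v_{7} + v_{8} = v_{10}  →  sig = (5;(1))
  • {3,4,7,8,10}:  v_{3} + v_{4} + v_{7} + v_{8} + v_{10} = v_{2}  →  sig = (5;(1))
  • {1,4,6,7,9}:  v_{1} + v_{4} + v_{6} + v_{7} + v_{9} = 2·v_{5}  →  sig = (5;(2))

so the primitive-relation signature multiset is
{ (2;()) ×2,  (2;(1)) ×2,  (2;(1,1,1,1)) ×3,  (2;(1,1,1,2)) ×2,  (2;(2)),  (5;(1)) ×3,  (5;(2)) }


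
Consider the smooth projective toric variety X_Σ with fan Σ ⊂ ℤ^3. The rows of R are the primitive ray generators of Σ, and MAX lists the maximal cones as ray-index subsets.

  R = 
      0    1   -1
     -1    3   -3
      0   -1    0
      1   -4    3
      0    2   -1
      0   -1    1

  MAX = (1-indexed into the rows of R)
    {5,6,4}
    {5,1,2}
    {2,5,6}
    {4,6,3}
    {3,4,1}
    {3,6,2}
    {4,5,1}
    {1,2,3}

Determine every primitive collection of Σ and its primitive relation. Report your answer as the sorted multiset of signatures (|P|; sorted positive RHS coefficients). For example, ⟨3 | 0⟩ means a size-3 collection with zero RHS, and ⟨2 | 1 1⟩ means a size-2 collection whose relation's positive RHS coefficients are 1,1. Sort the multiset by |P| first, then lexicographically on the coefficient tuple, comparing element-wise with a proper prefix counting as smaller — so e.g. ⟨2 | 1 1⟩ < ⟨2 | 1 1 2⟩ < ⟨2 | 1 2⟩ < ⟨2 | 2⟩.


Σ has 3 primitive collections:

  {1,6}:  v_{1} + v_{6} = 0  so sig = ⟨2 | 0⟩
  {2,4}:  v_{2} + v_{4} = v_{3}  so sig = ⟨2 | 1⟩
  {3,5}:  v_{3} + v_{5} = v_{1}  so sig = ⟨2 | 1⟩

Hence PRS(X_Σ) =
[⟨2 | 0⟩, ⟨2 | 1⟩, ⟨2 | 1⟩]


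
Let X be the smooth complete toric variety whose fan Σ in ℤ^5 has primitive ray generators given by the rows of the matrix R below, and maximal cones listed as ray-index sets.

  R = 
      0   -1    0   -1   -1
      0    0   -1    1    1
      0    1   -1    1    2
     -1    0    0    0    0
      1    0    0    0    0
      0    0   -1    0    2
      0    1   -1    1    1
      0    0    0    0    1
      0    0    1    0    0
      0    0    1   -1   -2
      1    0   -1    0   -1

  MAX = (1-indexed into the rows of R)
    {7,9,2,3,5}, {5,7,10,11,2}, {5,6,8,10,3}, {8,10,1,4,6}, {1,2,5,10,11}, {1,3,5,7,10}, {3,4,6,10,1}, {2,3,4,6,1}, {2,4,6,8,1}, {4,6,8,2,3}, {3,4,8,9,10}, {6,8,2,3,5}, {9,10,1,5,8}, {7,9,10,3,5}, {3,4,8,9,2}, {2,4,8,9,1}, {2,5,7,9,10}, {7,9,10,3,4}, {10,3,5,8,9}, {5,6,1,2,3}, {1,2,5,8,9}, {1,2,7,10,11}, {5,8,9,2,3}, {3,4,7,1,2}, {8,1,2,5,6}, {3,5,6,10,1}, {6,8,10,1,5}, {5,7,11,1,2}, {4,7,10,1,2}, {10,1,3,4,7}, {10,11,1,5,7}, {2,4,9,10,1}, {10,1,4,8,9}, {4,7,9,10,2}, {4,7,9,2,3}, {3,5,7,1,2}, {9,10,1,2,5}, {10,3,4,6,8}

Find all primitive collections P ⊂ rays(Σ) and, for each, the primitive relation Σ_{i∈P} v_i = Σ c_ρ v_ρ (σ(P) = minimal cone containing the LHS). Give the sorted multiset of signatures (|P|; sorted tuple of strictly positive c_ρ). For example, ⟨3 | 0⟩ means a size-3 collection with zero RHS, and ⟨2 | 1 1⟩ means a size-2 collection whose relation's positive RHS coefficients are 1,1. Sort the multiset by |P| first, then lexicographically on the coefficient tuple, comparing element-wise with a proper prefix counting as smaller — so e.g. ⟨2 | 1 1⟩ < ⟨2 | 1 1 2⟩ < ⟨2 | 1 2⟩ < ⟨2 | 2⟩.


16 minimal non-faces of Δ(Σ) (on 11 rays):

  P={4,5}:  v_{4} + v_{5} = 0  so sig = ⟨2 | 0⟩
  P={7,8}:  v_{7} + v_{8} = v_{3}  so sig = ⟨2 | 1⟩
  P={8,11}:  v_{8} + v_{11} = v_{1} + v_{5} + v_{7}  so sig = ⟨2 | 1 1 1⟩
  P={9,11}:  v_{9} + v_{11} = v_{2} + v_{5} + v_{10}  so sig = ⟨2 | 1 1 1⟩
  P={4,11}:  v_{4} + v_{11} = v_{1} + v_{2} + v_{7} + v_{10}  so sig = ⟨2 | 1 1 1 1⟩
  P={6,11}:  v_{6} + v_{11} = 2·v_{1} + v_{3} + v_{5} + v_{7}  so sig = ⟨2 | 1 1 1 2⟩
  P={3,11}:  v_{3} + v_{11} = v_{1} + v_{5} + 2·v_{7}  so sig = ⟨2 | 1 1 2⟩
  P={6,7}:  v_{6} + v_{7} = v_{1} + 2·v_{3}  so sig = ⟨2 | 1 2⟩
  P={6,9}:  v_{6} + v_{9} = 2·v_{8}  so sig = ⟨2 | 2⟩
  P={1,7,9}:  v_{1} + v_{7} + v_{9} = 0  so sig = ⟨3 | 0⟩
  P={2,8,10}:  v_{2} + v_{8} + v_{10} = 0  so sig = ⟨3 | 0⟩
  P={1,3,8}:  v_{1} + v_{3} + v_{8} = v_{6}  so sig = ⟨3 | 1⟩
  P={1,3,9}:  v_{1} + v_{3} + v_{9} = v_{8}  so sig = ⟨3 | 1⟩
  P={2,3,10}:  v_{2} + v_{3} + v_{10} = v_{7}  so sig = ⟨3 | 1⟩
  P={2,6,10}:  v_{2} + v_{6} + v_{10} = v_{1} + v_{3}  so sig = ⟨3 | 1 1⟩
  P={1,2,5,7,10}:  v_{1} + v_{2} + v_{5} + v_{7} + v_{10} = v_{11}  so sig = ⟨5 | 1⟩

so the primitive-relation signature multiset is
    |P|=2: 9 collections, coeffs (), (1), (1,1,1), (1,1,1), (1,1,1,1), (1,1,1,2), (1,1,2), (1,2), (2)
    |P|=3: 6 collections, coeffs (), (), (1), (1), (1), (1,1)
    |P|=5: 1 collection, coeffs (1)


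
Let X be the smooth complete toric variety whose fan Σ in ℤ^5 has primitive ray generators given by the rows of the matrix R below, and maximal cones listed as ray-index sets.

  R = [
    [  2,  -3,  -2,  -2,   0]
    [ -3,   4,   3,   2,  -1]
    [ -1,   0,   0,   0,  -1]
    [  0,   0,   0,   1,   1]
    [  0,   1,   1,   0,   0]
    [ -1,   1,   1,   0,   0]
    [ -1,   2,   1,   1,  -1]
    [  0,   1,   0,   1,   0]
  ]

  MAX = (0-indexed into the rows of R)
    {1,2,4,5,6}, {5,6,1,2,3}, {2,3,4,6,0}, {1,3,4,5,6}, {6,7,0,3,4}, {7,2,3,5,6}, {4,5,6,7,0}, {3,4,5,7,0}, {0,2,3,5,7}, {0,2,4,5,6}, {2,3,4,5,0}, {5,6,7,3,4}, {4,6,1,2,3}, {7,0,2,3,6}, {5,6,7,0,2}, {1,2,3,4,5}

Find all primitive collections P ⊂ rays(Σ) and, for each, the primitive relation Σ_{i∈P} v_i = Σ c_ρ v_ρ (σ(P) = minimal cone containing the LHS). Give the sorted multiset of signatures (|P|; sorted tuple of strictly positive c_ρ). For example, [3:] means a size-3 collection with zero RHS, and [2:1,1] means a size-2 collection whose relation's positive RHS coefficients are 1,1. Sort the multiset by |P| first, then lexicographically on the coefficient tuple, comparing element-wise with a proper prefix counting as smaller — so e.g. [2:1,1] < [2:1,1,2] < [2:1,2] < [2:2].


5 collections generate NE(X_Σ); each relation:

  P={0,1}:  v_{0} + v_{1} = v_{2} + v_{4} ; sig = [2:1,1]
  P={1,7}:  v_{1} + v_{7} = v_{3} + v_{5} + 2·v_{6} ; sig = [2:1,1,2]
  P={2,4,7}:  v_{2} + v_{4} + v_{7} = v_{6} ; sig = [3:1]
  P={0,3,5,6}:  v_{0} + v_{3} + v_{5} + v_{6} = 0 ; sig = [4:]
  P={2,3,4,5,6}:  v_{2} + v_{3} + v_{4} + v_{5} + v_{6} = v_{1} ; sig = [5:1]

Signatures (|P|; sorted positive RHS coefficients), sorted:
[[2:1,1], [2:1,1,2], [3:1], [4:], [5:1]]


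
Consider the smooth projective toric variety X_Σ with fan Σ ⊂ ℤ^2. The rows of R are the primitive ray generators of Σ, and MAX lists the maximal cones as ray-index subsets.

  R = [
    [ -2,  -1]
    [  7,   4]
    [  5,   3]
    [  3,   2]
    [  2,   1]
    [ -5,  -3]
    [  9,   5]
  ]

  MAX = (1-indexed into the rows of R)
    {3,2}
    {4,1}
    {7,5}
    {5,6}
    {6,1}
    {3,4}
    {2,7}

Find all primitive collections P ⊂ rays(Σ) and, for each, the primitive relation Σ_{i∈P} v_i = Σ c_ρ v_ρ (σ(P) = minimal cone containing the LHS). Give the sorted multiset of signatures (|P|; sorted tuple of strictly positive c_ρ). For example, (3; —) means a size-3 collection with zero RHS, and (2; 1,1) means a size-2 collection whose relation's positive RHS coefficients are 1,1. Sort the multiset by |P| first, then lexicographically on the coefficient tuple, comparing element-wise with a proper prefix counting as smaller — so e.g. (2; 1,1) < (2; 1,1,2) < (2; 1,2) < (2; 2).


Primitive collections (14):

  • {1,5}:  v_{1} + v_{5} = 0 — sig = (2; —)
  • {3,6}:  v_{3} + v_{6} = 0 — sig = (2; —)
  • {1,2}:  v_{1} + v_{2} = v_{3} — sig = (2; 1)
  • {1,3}:  v_{1} + v_{3} = v_{4} — sig = (2; 1)
  • {1,7}:  v_{1} + v_{7} = v_{2} — sig = (2; 1)
  • {2,5}:  v_{2} + v_{5} = v_{7} — sig = (2; 1)
  • {2,6}:  v_{2} + v_{6} = v_{5} — sig = (2; 1)
  • {3,5}:  v_{3} + v_{5} = v_{2} — sig = (2; 1)
  • {4,5}:  v_{4} + v_{5} = v_{3} — sig = (2; 1)
  • {4,6}:  v_{4} + v_{6} = v_{1} — sig = (2; 1)
  • {4,7}:  v_{4} + v_{7} = v_{2} + v_{3} — sig = (2; 1,1)
  • {2,4}:  v_{2} + v_{4} = 2·v_{3} — sig = (2; 2)
  • {3,7}:  v_{3} + v_{7} = 2·v_{2} — sig = (2; 2)
  • {6,7}:  v_{6} + v_{7} = 2·v_{5} — sig = (2; 2)

Hence PRS(X_Σ) =
{ (2; —) ×2,  (2; 1) ×8,  (2; 1,1),  (2; 2) ×3 }


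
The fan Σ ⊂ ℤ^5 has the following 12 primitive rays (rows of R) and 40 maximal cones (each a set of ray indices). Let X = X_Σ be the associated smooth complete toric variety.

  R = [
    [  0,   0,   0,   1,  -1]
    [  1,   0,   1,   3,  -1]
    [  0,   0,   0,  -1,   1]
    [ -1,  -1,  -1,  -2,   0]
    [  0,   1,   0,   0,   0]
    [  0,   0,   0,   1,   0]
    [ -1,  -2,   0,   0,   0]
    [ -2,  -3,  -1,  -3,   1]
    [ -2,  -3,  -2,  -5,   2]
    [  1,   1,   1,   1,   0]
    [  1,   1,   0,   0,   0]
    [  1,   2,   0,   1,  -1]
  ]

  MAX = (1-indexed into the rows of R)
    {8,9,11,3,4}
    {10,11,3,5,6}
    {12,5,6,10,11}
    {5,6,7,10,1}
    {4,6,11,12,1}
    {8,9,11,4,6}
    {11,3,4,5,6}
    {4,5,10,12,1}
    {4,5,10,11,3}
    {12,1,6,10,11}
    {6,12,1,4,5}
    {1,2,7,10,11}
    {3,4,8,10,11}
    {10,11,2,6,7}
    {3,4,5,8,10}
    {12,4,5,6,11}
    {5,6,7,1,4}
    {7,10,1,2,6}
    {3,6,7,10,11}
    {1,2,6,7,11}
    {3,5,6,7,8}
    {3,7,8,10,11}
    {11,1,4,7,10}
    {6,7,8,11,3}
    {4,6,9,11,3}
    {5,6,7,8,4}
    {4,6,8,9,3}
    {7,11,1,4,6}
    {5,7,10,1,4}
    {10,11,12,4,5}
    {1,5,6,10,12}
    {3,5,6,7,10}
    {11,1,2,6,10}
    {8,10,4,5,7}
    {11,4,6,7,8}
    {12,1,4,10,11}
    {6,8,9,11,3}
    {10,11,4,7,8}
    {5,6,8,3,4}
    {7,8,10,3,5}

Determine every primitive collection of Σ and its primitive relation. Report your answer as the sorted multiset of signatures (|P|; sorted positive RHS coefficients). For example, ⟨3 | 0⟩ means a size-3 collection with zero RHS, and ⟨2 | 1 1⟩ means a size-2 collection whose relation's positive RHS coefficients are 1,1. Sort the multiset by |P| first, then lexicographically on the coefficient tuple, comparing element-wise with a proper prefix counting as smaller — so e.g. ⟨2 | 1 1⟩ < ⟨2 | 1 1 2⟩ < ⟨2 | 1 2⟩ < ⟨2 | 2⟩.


The 24 primitive collections of Σ (r=12, n=5):

  {1,3}:  v_{1} + v_{3} = 0  ⇒ sig = ⟨2 | 0⟩
  {7,12}:  v_{7} + v_{12} = v_{1}  ⇒ sig = ⟨2 | 1⟩
  {8,12}:  v_{8} + v_{12} = v_{4}  ⇒ sig = ⟨2 | 1⟩
  {1,8}:  v_{1} + v_{8} = v_{4} + v_{7}  ⇒ sig = ⟨2 | 1 1⟩
  {3,12}:  v_{3} + v_{12} = v_{5} + v_{11}  ⇒ sig = ⟨2 | 1 1⟩
  {2,4}:  v_{2} + v_{4} = v_{1} + v_{7} + v_{11}  ⇒ sig = ⟨2 | 1 1 1⟩
  {2,5}:  v_{2} + v_{5} = v_{1} + v_{6} + v_{10}  ⇒ sig = ⟨2 | 1 1 1⟩
  {9,10}:  v_{9} + v_{10} = v_{3} + v_{8} + v_{11}  ⇒ sig = ⟨2 | 1 1 1⟩
  {1,9}:  v_{1} + v_{9} = v_{4} + v_{6} + v_{8} + v_{11}  ⇒ sig = ⟨2 | 1 1 1 1⟩
  {2,3}:  v_{2} + v_{3} = v_{6} + v_{7} + v_{10} + v_{11}  ⇒ sig = ⟨2 | 1 1 1 1⟩
  {2,9}:  v_{2} + v_{9} = v_{6} + v_{7} + v_{8} + 2·v_{11}  ⇒ sig = ⟨2 | 1 1 1 2⟩
  {2,12}:  v_{2} + v_{12} = 2·v_{1} + v_{6} + v_{10} + v_{11}  ⇒ sig = ⟨2 | 1 1 1 2⟩
  {9,12}:  v_{9} + v_{12} = v_{3} + 2·v_{4} + v_{6} + v_{11}  ⇒ sig = ⟨2 | 1 1 1 2⟩
  {7,9}:  v_{7} + v_{9} = v_{6} + 2·v_{8} + v_{11}  ⇒ sig = ⟨2 | 1 1 2⟩
  {2,8}:  v_{2} + v_{8} = 2·v_{7} + v_{11}  ⇒ sig = ⟨2 | 1 2⟩
  {5,9}:  v_{5} + v_{9} = 2·v_{3} + 2·v_{4} + v_{6}  ⇒ sig = ⟨2 | 1 2 2⟩
  {4,6,10}:  v_{4} + v_{6} + v_{10} = 0  ⇒ sig = ⟨3 | 0⟩
  {5,7,11}:  v_{5} + v_{7} + v_{11} = 0  ⇒ sig = ⟨3 | 0⟩
  {1,5,11}:  v_{1} + v_{5} + v_{11} = v_{12}  ⇒ sig = ⟨3 | 1⟩
  {3,4,7}:  v_{3} + v_{4} + v_{7} = v_{8}  ⇒ sig = ⟨3 | 1⟩
  {5,8,11}:  v_{5} + v_{8} + v_{11} = v_{3} + v_{4}  ⇒ sig = ⟨3 | 1 1⟩
  {6,8,10}:  v_{6} + v_{8} + v_{10} = v_{3} + v_{7}  ⇒ sig = ⟨3 | 1 1⟩
  {1,6,7,10,11}:  v_{1} + v_{6} + v_{7} + v_{10} + v_{11} = v_{2}  ⇒ sig = ⟨5 | 1⟩
  {3,4,6,8,11}:  v_{3} + v_{4} + v_{6} + v_{8} + v_{11} = v_{9}  ⇒ sig = ⟨5 | 1⟩

Hence PRS(X_Σ) =
{ ⟨2 | 0⟩,  ⟨2 | 1⟩ ×2,  ⟨2 | 1 1⟩ ×2,  ⟨2 | 1 1 1⟩ ×3,  ⟨2 | 1 1 1 1⟩ ×2,  ⟨2 | 1 1 1 2⟩ ×3,  ⟨2 | 1 1 2⟩,  ⟨2 | 1 2⟩,  ⟨2 | 1 2 2⟩,  ⟨3 | 0⟩ ×2,  ⟨3 | 1⟩ ×2,  ⟨3 | 1 1⟩ ×2,  ⟨5 | 1⟩ ×2 }


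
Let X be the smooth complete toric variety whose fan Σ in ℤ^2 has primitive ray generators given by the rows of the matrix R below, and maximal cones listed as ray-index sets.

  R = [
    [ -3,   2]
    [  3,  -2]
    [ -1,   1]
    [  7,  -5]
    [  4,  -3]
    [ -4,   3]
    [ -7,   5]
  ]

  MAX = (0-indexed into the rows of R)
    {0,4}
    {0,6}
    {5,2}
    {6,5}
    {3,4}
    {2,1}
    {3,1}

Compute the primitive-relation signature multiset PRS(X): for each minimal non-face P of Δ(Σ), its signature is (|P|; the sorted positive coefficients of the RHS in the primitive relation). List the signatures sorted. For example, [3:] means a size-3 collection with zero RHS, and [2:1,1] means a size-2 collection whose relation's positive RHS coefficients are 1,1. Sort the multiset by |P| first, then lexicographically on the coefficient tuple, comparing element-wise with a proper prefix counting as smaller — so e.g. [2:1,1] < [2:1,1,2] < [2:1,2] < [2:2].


14 minimal non-faces of Δ(Σ) (on 7 rays):

  • {0,1}:  v_{0} + v_{1} = 0 ; sig = [2:]
  • {3,6}:  v_{3} + v_{6} = 0 ; sig = [2:]
  • {4,5}:  v_{4} + v_{5} = 0 ; sig = [2:]
  • {0,2}:  v_{0} + v_{2} = v_{5} ; sig = [2:1]
  • {0,3}:  v_{0} + v_{3} = v_{4} ; sig = [2:1]
  • {0,5}:  v_{0} + v_{5} = v_{6} ; sig = [2:1]
  • {1,4}:  v_{1} + v_{4} = v_{3} ; sig = [2:1]
  • {1,5}:  v_{1} + v_{5} = v_{2} ; sig = [2:1]
  • {1,6}:  v_{1} + v_{6} = v_{5} ; sig = [2:1]
  • {2,4}:  v_{2} + v_{4} = v_{1} ; sig = [2:1]
  • {3,5}:  v_{3} + v_{5} = v_{1} ; sig = [2:1]
  • {4,6}:  v_{4} + v_{6} = v_{0} ; sig = [2:1]
  • {2,3}:  v_{2} + v_{3} = 2·v_{1} ; sig = [2:2]
  • {2,6}:  v_{2} + v_{6} = 2·v_{5} ; sig = [2:2]

so the primitive-relation signature multiset is
[[2:], [2:], [2:], [2:1], [2:1], [2:1], [2:1], [2:1], [2:1], [2:1], [2:1], [2:1], [2:2], [2:2]]


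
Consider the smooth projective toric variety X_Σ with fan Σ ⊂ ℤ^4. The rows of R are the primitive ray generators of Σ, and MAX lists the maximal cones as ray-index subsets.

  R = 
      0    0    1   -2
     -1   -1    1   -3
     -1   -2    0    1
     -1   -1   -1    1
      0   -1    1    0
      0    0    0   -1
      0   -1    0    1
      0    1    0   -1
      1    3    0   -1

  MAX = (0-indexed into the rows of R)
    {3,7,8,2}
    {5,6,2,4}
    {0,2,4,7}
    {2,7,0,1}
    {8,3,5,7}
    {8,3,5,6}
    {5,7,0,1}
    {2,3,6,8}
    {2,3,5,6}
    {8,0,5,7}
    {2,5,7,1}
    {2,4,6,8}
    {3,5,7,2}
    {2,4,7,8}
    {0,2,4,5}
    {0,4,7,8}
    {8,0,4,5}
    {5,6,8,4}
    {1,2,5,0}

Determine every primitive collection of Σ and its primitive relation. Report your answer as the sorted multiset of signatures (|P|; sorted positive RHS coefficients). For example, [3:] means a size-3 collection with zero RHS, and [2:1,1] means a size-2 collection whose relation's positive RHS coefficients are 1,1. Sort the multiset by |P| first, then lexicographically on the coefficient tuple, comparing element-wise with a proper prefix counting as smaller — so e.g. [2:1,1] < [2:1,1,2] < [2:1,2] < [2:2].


12 minimal non-faces of Δ(Σ) (on 9 rays):

  • {6,7}:  v_{6} + v_{7} = 0  ⟹  sig = [2:]
  • {3,4}:  v_{3} + v_{4} = v_{2}  ⟹  sig = [2:1]
  • {0,6}:  v_{0} + v_{6} = v_{4} + v_{5}  ⟹  sig = [2:1,1]
  • {0,3}:  v_{0} + v_{3} = v_{2} + v_{5} + v_{7}  ⟹  sig = [2:1,1,1]
  • {1,6}:  v_{1} + v_{6} = v_{0} + v_{2} + v_{5}  ⟹  sig = [2:1,1,1]
  • {1,4}:  v_{1} + v_{4} = 2·v_{0} + v_{2}  ⟹  sig = [2:1,2]
  • {1,8}:  v_{1} + v_{8} = v_{0} + 2·v_{7}  ⟹  sig = [2:1,2]
  • {1,3}:  v_{1} + v_{3} = 2·v_{2} + 2·v_{5} + 2·v_{7}  ⟹  sig = [2:2,2,2]
  • {2,5,8}:  v_{2} + v_{5} + v_{8} = v_{7}  ⟹  sig = [3:1]
  • {4,5,7}:  v_{4} + v_{5} + v_{7} = v_{0}  ⟹  sig = [3:1]
  • {0,2,8}:  v_{0} + v_{2} + v_{8} = v_{4} + 2·v_{7}  ⟹  sig = [3:1,2]
  • {0,2,5,7}:  v_{0} + v_{2} + v_{5} + v_{7} = v_{1}  ⟹  sig = [4:1]

so the primitive-relation signature multiset is
{ [2:],  [2:1],  [2:1,1],  [2:1,1,1] ×2,  [2:1,2] ×2,  [2:2,2,2],  [3:1] ×2,  [3:1,2],  [4:1] }


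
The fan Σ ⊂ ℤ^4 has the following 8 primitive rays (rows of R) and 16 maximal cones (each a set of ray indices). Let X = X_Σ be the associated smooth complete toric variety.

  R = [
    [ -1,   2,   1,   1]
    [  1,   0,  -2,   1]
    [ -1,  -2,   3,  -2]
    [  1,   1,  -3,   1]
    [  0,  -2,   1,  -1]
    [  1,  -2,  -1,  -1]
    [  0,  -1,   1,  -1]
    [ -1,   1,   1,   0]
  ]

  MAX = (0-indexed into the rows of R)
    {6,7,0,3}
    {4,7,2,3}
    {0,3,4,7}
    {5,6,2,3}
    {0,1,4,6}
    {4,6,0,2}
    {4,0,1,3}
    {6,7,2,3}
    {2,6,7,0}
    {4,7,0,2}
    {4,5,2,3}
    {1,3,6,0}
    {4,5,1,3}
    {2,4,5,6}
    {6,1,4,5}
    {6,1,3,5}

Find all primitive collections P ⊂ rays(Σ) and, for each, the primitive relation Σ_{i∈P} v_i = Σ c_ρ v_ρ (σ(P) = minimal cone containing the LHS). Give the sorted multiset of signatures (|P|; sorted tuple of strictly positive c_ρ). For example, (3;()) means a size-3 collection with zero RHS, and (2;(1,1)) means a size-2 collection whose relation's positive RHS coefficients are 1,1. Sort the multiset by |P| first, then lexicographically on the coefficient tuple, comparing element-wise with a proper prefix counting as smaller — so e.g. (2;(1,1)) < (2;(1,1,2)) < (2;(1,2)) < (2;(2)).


Primitive collections (7):

  P = {0,5}:  v_{0} + v_{5} = 0  →  sig = (2;())
  P = {1,2}:  v_{1} + v_{2} = v_{4}  →  sig = (2;(1))
  P = {5,7}:  v_{5} + v_{7} = v_{2} + v_{3}  →  sig = (2;(1,1))
  P = {1,7}:  v_{1} + v_{7} = v_{0} + v_{3} + v_{4}  →  sig = (2;(1,1,1))
  P = {0,2,3}:  v_{0} + v_{2} + v_{3} = v_{7}  →  sig = (3;(1))
  P = {3,4,6}:  v_{3} + v_{4} + v_{6} = v_{5}  →  sig = (3;(1))
  P = {4,6,7}:  v_{4} + v_{6} + v_{7} = v_{2}  →  sig = (3;(1))

Sorted signature multiset PRS(X):
    |P|=2: 4 collections, coeffs (), (1), (1,1), (1,1,1)
    |P|=3: 3 collections, coeffs (1), (1), (1)


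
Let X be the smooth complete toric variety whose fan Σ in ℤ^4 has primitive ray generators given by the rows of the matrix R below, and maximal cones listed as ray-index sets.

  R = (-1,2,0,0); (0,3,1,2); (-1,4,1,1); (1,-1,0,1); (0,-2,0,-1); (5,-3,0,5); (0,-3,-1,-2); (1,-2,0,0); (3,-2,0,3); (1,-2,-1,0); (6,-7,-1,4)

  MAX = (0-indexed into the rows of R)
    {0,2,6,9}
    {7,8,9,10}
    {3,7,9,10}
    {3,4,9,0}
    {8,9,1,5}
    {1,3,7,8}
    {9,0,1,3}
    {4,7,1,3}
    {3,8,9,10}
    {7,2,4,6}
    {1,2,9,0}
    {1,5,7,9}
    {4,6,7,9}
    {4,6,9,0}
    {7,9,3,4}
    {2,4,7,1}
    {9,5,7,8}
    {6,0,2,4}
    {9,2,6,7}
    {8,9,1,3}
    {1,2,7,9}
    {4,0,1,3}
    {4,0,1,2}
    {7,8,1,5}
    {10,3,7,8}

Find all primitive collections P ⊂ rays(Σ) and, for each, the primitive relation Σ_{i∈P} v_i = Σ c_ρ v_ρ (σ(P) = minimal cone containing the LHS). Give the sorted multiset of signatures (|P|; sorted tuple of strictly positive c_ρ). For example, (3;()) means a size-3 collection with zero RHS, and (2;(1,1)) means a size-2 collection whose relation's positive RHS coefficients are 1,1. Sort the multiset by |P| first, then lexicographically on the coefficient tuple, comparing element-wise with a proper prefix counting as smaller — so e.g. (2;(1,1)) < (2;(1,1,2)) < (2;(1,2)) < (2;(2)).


Σ has 24 primitive collections:

  {0,7}:  v_{0} + v_{7} = 0  so sig = (2;())
  {1,6}:  v_{1} + v_{6} = 0  so sig = (2;())
  {2,3}:  v_{2} + v_{3} = v_{1}  so sig = (2;(1))
  {2,10}:  v_{2} + v_{10} = v_{5}  so sig = (2;(1))
  {3,6}:  v_{3} + v_{6} = v_{4} + v_{9}  so sig = (2;(1,1))
  {0,5}:  v_{0} + v_{5} = v_{1} + v_{8} + v_{9}  so sig = (2;(1,1,1))
  {0,8}:  v_{0} + v_{8} = v_{1} + v_{3} + v_{9}  so sig = (2;(1,1,1))
  {0,10}:  v_{0} + v_{10} = v_{3} + v_{8} + v_{9}  so sig = (2;(1,1,1))
  {4,5}:  v_{4} + v_{5} = v_{3} + v_{7} + v_{8}  so sig = (2;(1,1,1))
  {5,6}:  v_{5} + v_{6} = v_{7} + v_{8} + v_{9}  so sig = (2;(1,1,1))
  {6,8}:  v_{6} + v_{8} = v_{3} + v_{7} + v_{9}  so sig = (2;(1,1,1))
  {2,8}:  v_{2} + v_{8} = 2·v_{1} + v_{7} + v_{9}  so sig = (2;(1,1,2))
  {5,10}:  v_{5} + v_{10} = v_{7} + 3·v_{8} + v_{9}  so sig = (2;(1,1,3))
  {4,8}:  v_{4} + v_{8} = 2·v_{3} + v_{7}  so sig = (2;(1,2))
  {4,10}:  v_{4} + v_{10} = 3·v_{3} + 2·v_{7} + v_{9}  so sig = (2;(1,2,3))
  {1,10}:  v_{1} + v_{10} = 2·v_{8}  so sig = (2;(2))
  {3,5}:  v_{3} + v_{5} = 2·v_{8}  so sig = (2;(2))
  {6,10}:  v_{6} + v_{10} = 2·v_{3} + 2·v_{7} + 2·v_{9}  so sig = (2;(2,2,2))
  {2,5}:  v_{2} + v_{5} = 3·v_{1} + 2·v_{7} + 2·v_{9}  so sig = (2;(2,2,3))
  {2,4,9}:  v_{2} + v_{4} + v_{9} = 0  so sig = (3;())
  {1,4,9}:  v_{1} + v_{4} + v_{9} = v_{3}  so sig = (3;(1))
  {1,3,7,9}:  v_{1} + v_{3} + v_{7} + v_{9} = v_{8}  so sig = (4;(1))
  {1,7,8,9}:  v_{1} + v_{7} + v_{8} + v_{9} = v_{5}  so sig = (4;(1))
  {3,7,8,9}:  v_{3} + v_{7} + v_{8} + v_{9} = v_{10}  so sig = (4;(1))

Signatures (|P|; sorted positive RHS coefficients), sorted:
    |P|=2: 19 collections, coeffs (), (), (1), (1), (1,1), (1,1,1), (1,1,1), (1,1,1), (1,1,1), (1,1,1), (1,1,1), (1,1,2), (1,1,3), (1,2), (1,2,3), (2), (2), (2,2,2), (2,2,3)
    |P|=3: 2 collections, coeffs (), (1)
    |P|=4: 3 collections, coeffs (1), (1), (1)


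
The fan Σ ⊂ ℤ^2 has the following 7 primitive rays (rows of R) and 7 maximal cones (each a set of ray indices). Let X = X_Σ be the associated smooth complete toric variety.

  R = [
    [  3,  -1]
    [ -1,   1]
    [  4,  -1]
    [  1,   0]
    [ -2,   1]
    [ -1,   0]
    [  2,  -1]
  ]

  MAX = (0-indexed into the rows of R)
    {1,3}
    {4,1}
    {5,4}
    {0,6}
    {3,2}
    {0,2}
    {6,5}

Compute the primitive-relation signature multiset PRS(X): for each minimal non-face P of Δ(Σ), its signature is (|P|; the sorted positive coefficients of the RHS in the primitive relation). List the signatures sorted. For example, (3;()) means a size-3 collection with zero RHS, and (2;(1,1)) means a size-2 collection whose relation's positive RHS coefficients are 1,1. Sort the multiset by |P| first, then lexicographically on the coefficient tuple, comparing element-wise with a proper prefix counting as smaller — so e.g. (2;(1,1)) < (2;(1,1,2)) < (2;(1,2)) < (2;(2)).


14 minimal non-faces of Δ(Σ) (on 7 rays):

  P={3,5}:  v_{3} + v_{5} = 0  ⇒ sig = (2;())
  P={4,6}:  v_{4} + v_{6} = 0  ⇒ sig = (2;())
  P={0,3}:  v_{0} + v_{3} = v_{2}  ⇒ sig = (2;(1))
  P={0,4}:  v_{0} + v_{4} = v_{3}  ⇒ sig = (2;(1))
  P={0,5}:  v_{0} + v_{5} = v_{6}  ⇒ sig = (2;(1))
  P={1,5}:  v_{1} + v_{5} = v_{4}  ⇒ sig = (2;(1))
  P={1,6}:  v_{1} + v_{6} = v_{3}  ⇒ sig = (2;(1))
  P={2,5}:  v_{2} + v_{5} = v_{0}  ⇒ sig = (2;(1))
  P={3,4}:  v_{3} + v_{4} = v_{1}  ⇒ sig = (2;(1))
  P={3,6}:  v_{3} + v_{6} = v_{0}  ⇒ sig = (2;(1))
  P={0,1}:  v_{0} + v_{1} = 2·v_{3}  ⇒ sig = (2;(2))
  P={2,4}:  v_{2} + v_{4} = 2·v_{3}  ⇒ sig = (2;(2))
  P={2,6}:  v_{2} + v_{6} = 2·v_{0}  ⇒ sig = (2;(2))
  P={1,2}:  v_{1} + v_{2} = 3·v_{3}  ⇒ sig = (2;(3))

Sorted signature multiset PRS(X):
{ (2;()) ×2,  (2;(1)) ×8,  (2;(2)) ×3,  (2;(3)) }


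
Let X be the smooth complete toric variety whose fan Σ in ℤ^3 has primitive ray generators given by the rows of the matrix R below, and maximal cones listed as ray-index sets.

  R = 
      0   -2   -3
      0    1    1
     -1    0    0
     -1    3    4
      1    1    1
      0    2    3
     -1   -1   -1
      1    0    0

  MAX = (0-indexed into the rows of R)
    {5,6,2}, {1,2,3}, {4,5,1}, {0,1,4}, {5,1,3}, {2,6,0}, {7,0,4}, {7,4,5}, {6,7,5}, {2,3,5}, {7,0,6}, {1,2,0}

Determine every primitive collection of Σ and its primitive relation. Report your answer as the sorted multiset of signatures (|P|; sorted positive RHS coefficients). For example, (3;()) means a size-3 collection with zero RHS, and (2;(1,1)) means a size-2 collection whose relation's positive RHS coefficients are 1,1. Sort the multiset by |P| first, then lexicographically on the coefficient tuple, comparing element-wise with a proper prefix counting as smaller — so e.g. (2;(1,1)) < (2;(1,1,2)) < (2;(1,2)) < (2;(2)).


Δ(Σ) — 8 vertices, 11 min non-faces:

  P={0,5}:  v_{0} + v_{5} = 0  →  sig = (2;())
  P={2,7}:  v_{2} + v_{7} = 0  →  sig = (2;())
  P={4,6}:  v_{4} + v_{6} = 0  →  sig = (2;())
  P={1,6}:  v_{1} + v_{6} = v_{2}  →  sig = (2;(1))
  P={1,7}:  v_{1} + v_{7} = v_{4}  →  sig = (2;(1))
  P={2,4}:  v_{2} + v_{4} = v_{1}  →  sig = (2;(1))
  P={0,3}:  v_{0} + v_{3} = v_{1} + v_{2}  →  sig = (2;(1,1))
  P={3,7}:  v_{3} + v_{7} = v_{1} + v_{5}  →  sig = (2;(1,1))
  P={3,4}:  v_{3} + v_{4} = 2·v_{1} + v_{5}  →  sig = (2;(1,2))
  P={3,6}:  v_{3} + v_{6} = 2·v_{2} + v_{5}  →  sig = (2;(1,2))
  P={1,2,5}:  v_{1} + v_{2} + v_{5} = v_{3}  →  sig = (3;(1))

so the primitive-relation signature multiset is
{ (2;()) ×3,  (2;(1)) ×3,  (2;(1,1)) ×2,  (2;(1,2)) ×2,  (3;(1)) }


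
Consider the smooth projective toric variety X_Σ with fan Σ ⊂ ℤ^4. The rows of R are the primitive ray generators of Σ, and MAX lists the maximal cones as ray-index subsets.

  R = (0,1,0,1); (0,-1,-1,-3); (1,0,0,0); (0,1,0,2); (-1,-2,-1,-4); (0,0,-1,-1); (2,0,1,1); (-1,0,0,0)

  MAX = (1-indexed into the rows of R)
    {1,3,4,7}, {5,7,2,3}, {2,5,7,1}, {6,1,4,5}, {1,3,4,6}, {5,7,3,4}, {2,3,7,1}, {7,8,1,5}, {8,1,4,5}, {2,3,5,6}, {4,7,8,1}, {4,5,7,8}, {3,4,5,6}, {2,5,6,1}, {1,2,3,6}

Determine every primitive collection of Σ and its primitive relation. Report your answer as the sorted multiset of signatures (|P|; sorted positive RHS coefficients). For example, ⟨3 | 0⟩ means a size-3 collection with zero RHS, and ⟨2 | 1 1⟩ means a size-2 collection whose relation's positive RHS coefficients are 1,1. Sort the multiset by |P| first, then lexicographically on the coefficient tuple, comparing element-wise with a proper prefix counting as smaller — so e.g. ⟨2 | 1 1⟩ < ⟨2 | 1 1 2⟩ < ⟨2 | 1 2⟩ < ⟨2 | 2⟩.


The 7 primitive collections of Σ (r=8, n=4):

  P = {3,8}:  v_{3} + v_{8} = 0  →  sig = ⟨2 | 0⟩
  P = {2,4}:  v_{2} + v_{4} = v_{6}  →  sig = ⟨2 | 1⟩
  P = {2,8}:  v_{2} + v_{8} = v_{1} + v_{5}  →  sig = ⟨2 | 1 1⟩
  P = {6,8}:  v_{6} + v_{8} = v_{1} + v_{4} + v_{5}  →  sig = ⟨2 | 1 1 1⟩
  P = {6,7}:  v_{6} + v_{7} = 2·v_{3}  →  sig = ⟨2 | 2⟩
  P = {1,3,5}:  v_{1} + v_{3} + v_{5} = v_{2}  →  sig = ⟨3 | 1⟩
  P = {1,4,5,7}:  v_{1} + v_{4} + v_{5} + v_{7} = v_{3}  →  sig = ⟨4 | 1⟩

Hence PRS(X_Σ) =
[⟨2 | 0⟩, ⟨2 | 1⟩, ⟨2 | 1 1⟩, ⟨2 | 1 1 1⟩, ⟨2 | 2⟩, ⟨3 | 1⟩, ⟨4 | 1⟩]


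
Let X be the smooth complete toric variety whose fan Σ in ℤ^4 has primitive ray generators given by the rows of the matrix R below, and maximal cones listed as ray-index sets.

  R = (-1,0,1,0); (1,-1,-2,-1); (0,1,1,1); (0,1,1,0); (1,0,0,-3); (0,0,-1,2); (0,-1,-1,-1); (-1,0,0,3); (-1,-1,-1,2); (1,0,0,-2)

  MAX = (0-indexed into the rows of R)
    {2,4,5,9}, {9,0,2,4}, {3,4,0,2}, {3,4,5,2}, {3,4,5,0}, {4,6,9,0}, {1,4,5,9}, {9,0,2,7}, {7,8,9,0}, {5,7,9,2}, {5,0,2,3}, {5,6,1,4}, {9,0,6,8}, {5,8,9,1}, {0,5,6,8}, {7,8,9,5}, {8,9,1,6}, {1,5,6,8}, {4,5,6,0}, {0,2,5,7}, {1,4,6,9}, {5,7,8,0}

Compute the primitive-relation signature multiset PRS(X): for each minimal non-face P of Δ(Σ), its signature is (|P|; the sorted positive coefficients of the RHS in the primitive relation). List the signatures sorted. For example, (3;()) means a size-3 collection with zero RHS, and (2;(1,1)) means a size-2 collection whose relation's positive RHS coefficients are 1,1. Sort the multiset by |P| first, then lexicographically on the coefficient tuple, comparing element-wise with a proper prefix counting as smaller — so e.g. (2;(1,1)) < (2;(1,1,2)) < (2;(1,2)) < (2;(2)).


16 collections generate NE(X_Σ); each relation:

  • {2,6}:  v_{2} + v_{6} = 0 — sig = (2;())
  • {4,7}:  v_{4} + v_{7} = 0 — sig = (2;())
  • {0,1}:  v_{0} + v_{1} = v_{6} — sig = (2;(1))
  • {2,8}:  v_{2} + v_{8} = v_{7} — sig = (2;(1))
  • {4,8}:  v_{4} + v_{8} = v_{6} — sig = (2;(1))
  • {6,7}:  v_{6} + v_{7} = v_{8} — sig = (2;(1))
  • {1,2}:  v_{1} + v_{2} = v_{5} + v_{9} — sig = (2;(1,1))
  • {1,3}:  v_{1} + v_{3} = v_{4} + v_{5} — sig = (2;(1,1))
  • {3,8}:  v_{3} + v_{8} = v_{0} + v_{5} — sig = (2;(1,1))
  • {3,9}:  v_{3} + v_{9} = v_{2} + v_{4} — sig = (2;(1,1))
  • {1,7}:  v_{1} + v_{7} = v_{5} + v_{8} + v_{9} — sig = (2;(1,1,1))
  • {3,6}:  v_{3} + v_{6} = v_{0} + v_{4} + v_{5} — sig = (2;(1,1,1))
  • {3,7}:  v_{3} + v_{7} = v_{0} + v_{2} + v_{5} — sig = (2;(1,1,1))
  • {0,5,9}:  v_{0} + v_{5} + v_{9} = 0 — sig = (3;())
  • {5,6,9}:  v_{5} + v_{6} + v_{9} = v_{1} — sig = (3;(1))
  • {0,2,4,5}:  v_{0} + v_{2} + v_{4} + v_{5} = v_{3} — sig = (4;(1))

Sorted signature multiset PRS(X):
    (2;())
    (2;())
    (2;(1))
    (2;(1))
    (2;(1))
    (2;(1))
    (2;(1,1))
    (2;(1,1))
    (2;(1,1))
    (2;(1,1))
    (2;(1,1,1))
    (2;(1,1,1))
    (2;(1,1,1))
    (3;())
    (3;(1))
    (4;(1))
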